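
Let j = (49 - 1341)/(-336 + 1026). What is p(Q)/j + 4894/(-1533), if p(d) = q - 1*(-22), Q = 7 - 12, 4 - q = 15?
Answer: -8979259/990318 ≈ -9.0670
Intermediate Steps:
q = -11 (q = 4 - 1*15 = 4 - 15 = -11)
Q = -5
j = -646/345 (j = -1292/690 = -1292*1/690 = -646/345 ≈ -1.8725)
p(d) = 11 (p(d) = -11 - 1*(-22) = -11 + 22 = 11)
p(Q)/j + 4894/(-1533) = 11/(-646/345) + 4894/(-1533) = 11*(-345/646) + 4894*(-1/1533) = -3795/646 - 4894/1533 = -8979259/990318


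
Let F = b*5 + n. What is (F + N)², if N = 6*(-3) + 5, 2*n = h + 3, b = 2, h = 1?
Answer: 1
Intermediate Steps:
n = 2 (n = (1 + 3)/2 = (½)*4 = 2)
N = -13 (N = -18 + 5 = -13)
F = 12 (F = 2*5 + 2 = 10 + 2 = 12)
(F + N)² = (12 - 13)² = (-1)² = 1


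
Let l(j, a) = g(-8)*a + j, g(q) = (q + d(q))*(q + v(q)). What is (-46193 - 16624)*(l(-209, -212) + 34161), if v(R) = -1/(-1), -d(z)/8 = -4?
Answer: -4370053056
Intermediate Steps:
d(z) = 32 (d(z) = -8*(-4) = 32)
v(R) = 1 (v(R) = -1*(-1) = 1)
g(q) = (1 + q)*(32 + q) (g(q) = (q + 32)*(q + 1) = (32 + q)*(1 + q) = (1 + q)*(32 + q))
l(j, a) = j - 168*a (l(j, a) = (32 + (-8)² + 33*(-8))*a + j = (32 + 64 - 264)*a + j = -168*a + j = j - 168*a)
(-46193 - 16624)*(l(-209, -212) + 34161) = (-46193 - 16624)*((-209 - 168*(-212)) + 34161) = -62817*((-209 + 35616) + 34161) = -62817*(35407 + 34161) = -62817*69568 = -4370053056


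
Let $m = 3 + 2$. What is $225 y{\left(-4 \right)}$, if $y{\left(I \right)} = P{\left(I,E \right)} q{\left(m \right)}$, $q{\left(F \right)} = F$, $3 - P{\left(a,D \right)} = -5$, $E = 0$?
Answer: $9000$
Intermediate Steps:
$m = 5$
$P{\left(a,D \right)} = 8$ ($P{\left(a,D \right)} = 3 - -5 = 3 + 5 = 8$)
$y{\left(I \right)} = 40$ ($y{\left(I \right)} = 8 \cdot 5 = 40$)
$225 y{\left(-4 \right)} = 225 \cdot 40 = 9000$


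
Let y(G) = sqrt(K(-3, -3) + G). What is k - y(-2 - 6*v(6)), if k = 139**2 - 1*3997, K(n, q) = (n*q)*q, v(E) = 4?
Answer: 15324 - I*sqrt(53) ≈ 15324.0 - 7.2801*I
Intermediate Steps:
K(n, q) = n*q**2
y(G) = sqrt(-27 + G) (y(G) = sqrt(-3*(-3)**2 + G) = sqrt(-3*9 + G) = sqrt(-27 + G))
k = 15324 (k = 19321 - 3997 = 15324)
k - y(-2 - 6*v(6)) = 15324 - sqrt(-27 + (-2 - 6*4)) = 15324 - sqrt(-27 + (-2 - 24)) = 15324 - sqrt(-27 - 26) = 15324 - sqrt(-53) = 15324 - I*sqrt(53)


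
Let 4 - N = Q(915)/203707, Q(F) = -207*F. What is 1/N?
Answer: 203707/1004233 ≈ 0.20285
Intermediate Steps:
N = 1004233/203707 (N = 4 - (-207*915)/203707 = 4 - (-189405)/203707 = 4 - 1*(-189405/203707) = 4 + 189405/203707 = 1004233/203707 ≈ 4.9298)
1/N = 1/(1004233/203707) = 203707/1004233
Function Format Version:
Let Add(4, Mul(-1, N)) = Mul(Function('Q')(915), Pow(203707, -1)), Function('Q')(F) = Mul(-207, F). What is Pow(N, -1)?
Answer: Rational(203707, 1004233) ≈ 0.20285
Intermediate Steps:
N = Rational(1004233, 203707) (N = Add(4, Mul(-1, Mul(Mul(-207, 915), Pow(203707, -1)))) = Add(4, Mul(-1, Mul(-189405, Rational(1, 203707)))) = Add(4, Mul(-1, Rational(-189405, 203707))) = Add(4, Rational(189405, 203707)) = Rational(1004233, 203707) ≈ 4.9298)
Pow(N, -1) = Pow(Rational(1004233, 203707), -1) = Rational(203707, 1004233)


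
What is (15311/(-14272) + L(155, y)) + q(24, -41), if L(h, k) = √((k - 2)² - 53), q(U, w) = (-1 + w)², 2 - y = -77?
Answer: 25160497/14272 + 2*√1469 ≈ 1839.6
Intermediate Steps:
y = 79 (y = 2 - 1*(-77) = 2 + 77 = 79)
L(h, k) = √(-53 + (-2 + k)²) (L(h, k) = √((-2 + k)² - 53) = √(-53 + (-2 + k)²))
(15311/(-14272) + L(155, y)) + q(24, -41) = (15311/(-14272) + √(-53 + (-2 + 79)²)) + (-1 - 41)² = (15311*(-1/14272) + √(-53 + 77²)) + (-42)² = (-15311/14272 + √(-53 + 5929)) + 1764 = (-15311/14272 + √5876) + 1764 = (-15311/14272 + 2*√1469) + 1764 = 25160497/14272 + 2*√1469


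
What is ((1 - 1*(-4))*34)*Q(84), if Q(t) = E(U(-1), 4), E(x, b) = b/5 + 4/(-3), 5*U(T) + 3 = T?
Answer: -272/3 ≈ -90.667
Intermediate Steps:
U(T) = -⅗ + T/5
E(x, b) = -4/3 + b/5 (E(x, b) = b*(⅕) + 4*(-⅓) = b/5 - 4/3 = -4/3 + b/5)
Q(t) = -8/15 (Q(t) = -4/3 + (⅕)*4 = -4/3 + ⅘ = -8/15)
((1 - 1*(-4))*34)*Q(84) = ((1 - 1*(-4))*34)*(-8/15) = ((1 + 4)*34)*(-8/15) = (5*34)*(-8/15) = 170*(-8/15) = -272/3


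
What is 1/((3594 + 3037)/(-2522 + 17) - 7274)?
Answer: -2505/18228001 ≈ -0.00013743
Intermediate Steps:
1/((3594 + 3037)/(-2522 + 17) - 7274) = 1/(6631/(-2505) - 7274) = 1/(6631*(-1/2505) - 7274) = 1/(-6631/2505 - 7274) = 1/(-18228001/2505) = -2505/18228001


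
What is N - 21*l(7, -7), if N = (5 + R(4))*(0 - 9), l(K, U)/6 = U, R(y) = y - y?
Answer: 837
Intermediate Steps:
R(y) = 0
l(K, U) = 6*U
N = -45 (N = (5 + 0)*(0 - 9) = 5*(-9) = -45)
N - 21*l(7, -7) = -45 - 126*(-7) = -45 - 21*(-42) = -45 + 882 = 837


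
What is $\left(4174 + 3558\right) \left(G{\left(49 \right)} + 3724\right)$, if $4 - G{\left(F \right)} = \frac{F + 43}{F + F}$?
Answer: $\frac{1412064232}{49} \approx 2.8818 \cdot 10^{7}$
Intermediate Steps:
$G{\left(F \right)} = 4 - \frac{43 + F}{2 F}$ ($G{\left(F \right)} = 4 - \frac{F + 43}{F + F} = 4 - \frac{43 + F}{2 F}$)
$\left(4174 + 3558\right) \left(G{\left(49 \right)} + 3724\right) = \left(4174 + 3558\right) \left(\frac{-43 + 7 \cdot 49}{2 \cdot 49} + 3724\right) = 7732 \left(\frac{1}{2} \cdot \frac{1}{49} \left(-43 + 343\right) + 3724\right) = 7732 \left(\frac{1}{2} \cdot \frac{1}{49} \cdot 300 + 3724\right) = 7732 \left(\frac{150}{49} + 3724\right) = 7732 \cdot \frac{182626}{49} = \frac{1412064232}{49}$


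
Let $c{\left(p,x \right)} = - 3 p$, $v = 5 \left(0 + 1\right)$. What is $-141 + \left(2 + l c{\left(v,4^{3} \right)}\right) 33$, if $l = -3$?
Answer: $1410$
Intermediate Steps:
$v = 5$ ($v = 5 \cdot 1 = 5$)
$-141 + \left(2 + l c{\left(v,4^{3} \right)}\right) 33 = -141 + \left(2 - 3 \left(\left(-3\right) 5\right)\right) 33 = -141 + \left(2 - -45\right) 33 = -141 + \left(2 + 45\right) 33 = -141 + 47 \cdot 33 = -141 + 1551 = 1410$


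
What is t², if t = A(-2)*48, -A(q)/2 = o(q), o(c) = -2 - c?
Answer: 0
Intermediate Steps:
A(q) = 4 + 2*q (A(q) = -2*(-2 - q) = 4 + 2*q)
t = 0 (t = (4 + 2*(-2))*48 = (4 - 4)*48 = 0*48 = 0)
t² = 0² = 0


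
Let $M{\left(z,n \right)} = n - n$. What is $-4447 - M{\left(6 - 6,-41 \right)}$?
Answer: $-4447$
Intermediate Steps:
$M{\left(z,n \right)} = 0$
$-4447 - M{\left(6 - 6,-41 \right)} = -4447 - 0 = -4447 + 0 = -4447$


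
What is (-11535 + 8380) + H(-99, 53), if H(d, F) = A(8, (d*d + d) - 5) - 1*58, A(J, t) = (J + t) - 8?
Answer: 6484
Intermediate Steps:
A(J, t) = -8 + J + t
H(d, F) = -63 + d + d² (H(d, F) = (-8 + 8 + ((d*d + d) - 5)) - 1*58 = (-8 + 8 + ((d² + d) - 5)) - 58 = (-8 + 8 + ((d + d²) - 5)) - 58 = (-8 + 8 + (-5 + d + d²)) - 58 = (-5 + d + d²) - 58 = -63 + d + d²)
(-11535 + 8380) + H(-99, 53) = (-11535 + 8380) + (-63 - 99 + (-99)²) = -3155 + (-63 - 99 + 9801) = -3155 + 9639 = 6484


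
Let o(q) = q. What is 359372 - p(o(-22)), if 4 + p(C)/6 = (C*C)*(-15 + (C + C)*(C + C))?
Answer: -5219188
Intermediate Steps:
p(C) = -24 + 6*C²*(-15 + 4*C²) (p(C) = -24 + 6*((C*C)*(-15 + (C + C)*(C + C))) = -24 + 6*(C²*(-15 + (2*C)*(2*C))) = -24 + 6*(C²*(-15 + 4*C²)) = -24 + 6*C²*(-15 + 4*C²))
359372 - p(o(-22)) = 359372 - (-24 - 90*(-22)² + 24*(-22)⁴) = 359372 - (-24 - 90*484 + 24*234256) = 359372 - (-24 - 43560 + 5622144) = 359372 - 1*5578560 = 359372 - 5578560 = -5219188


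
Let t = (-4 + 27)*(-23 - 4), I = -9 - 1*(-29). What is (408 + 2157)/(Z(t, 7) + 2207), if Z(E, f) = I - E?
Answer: 2565/2848 ≈ 0.90063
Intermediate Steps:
I = 20 (I = -9 + 29 = 20)
t = -621 (t = 23*(-27) = -621)
Z(E, f) = 20 - E
(408 + 2157)/(Z(t, 7) + 2207) = (408 + 2157)/((20 - 1*(-621)) + 2207) = 2565/((20 + 621) + 2207) = 2565/(641 + 2207) = 2565/2848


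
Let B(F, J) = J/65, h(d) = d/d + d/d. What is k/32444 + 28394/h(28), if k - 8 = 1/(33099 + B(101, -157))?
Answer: 990894729754393/69796063432 ≈ 14197.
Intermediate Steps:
h(d) = 2 (h(d) = 1 + 1 = 2)
B(F, J) = J/65 (B(F, J) = J*(1/65) = J/65)
k = 17210289/2151278 (k = 8 + 1/(33099 + (1/65)*(-157)) = 8 + 1/(33099 - 157/65) = 8 + 1/(2151278/65) = 8 + 65/2151278 = 17210289/2151278 ≈ 8.0000)
k/32444 + 28394/h(28) = (17210289/2151278)/32444 + 28394/2 = (17210289/2151278)*(1/32444) + 28394*(½) = 17210289/69796063432 + 14197 = 990894729754393/69796063432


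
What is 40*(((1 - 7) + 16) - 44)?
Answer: -1360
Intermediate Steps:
40*(((1 - 7) + 16) - 44) = 40*((-6 + 16) - 44) = 40*(10 - 44) = 40*(-34) = -1360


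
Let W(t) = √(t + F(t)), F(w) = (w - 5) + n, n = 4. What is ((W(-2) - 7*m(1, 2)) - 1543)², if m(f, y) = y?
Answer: (1557 - I*√5)² ≈ 2.4242e+6 - 6963.0*I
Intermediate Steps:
F(w) = -1 + w (F(w) = (w - 5) + 4 = (-5 + w) + 4 = -1 + w)
W(t) = √(-1 + 2*t) (W(t) = √(t + (-1 + t)) = √(-1 + 2*t))
((W(-2) - 7*m(1, 2)) - 1543)² = ((√(-1 + 2*(-2)) - 7*2) - 1543)² = ((√(-1 - 4) - 14) - 1543)² = ((√(-5) - 14) - 1543)² = ((I*√5 - 14) - 1543)² = ((-14 + I*√5) - 1543)² = (-1557 + I*√5)²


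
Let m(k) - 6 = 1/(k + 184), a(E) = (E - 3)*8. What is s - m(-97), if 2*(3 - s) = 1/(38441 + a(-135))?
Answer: -19564675/6496638 ≈ -3.0115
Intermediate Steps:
a(E) = -24 + 8*E (a(E) = (-3 + E)*8 = -24 + 8*E)
m(k) = 6 + 1/(184 + k) (m(k) = 6 + 1/(k + 184) = 6 + 1/(184 + k))
s = 224021/74674 (s = 3 - 1/(2*(38441 + (-24 + 8*(-135)))) = 3 - 1/(2*(38441 + (-24 - 1080))) = 3 - 1/(2*(38441 - 1104)) = 3 - 1/2/37337 = 3 - 1/2*1/37337 = 3 - 1/74674 = 224021/74674 ≈ 3.0000)
s - m(-97) = 224021/74674 - (1105 + 6*(-97))/(184 - 97) = 224021/74674 - (1105 - 582)/87 = 224021/74674 - 523/87 = -19564675/6496638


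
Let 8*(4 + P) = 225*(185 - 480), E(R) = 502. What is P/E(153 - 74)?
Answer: -66407/4016 ≈ -16.536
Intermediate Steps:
P = -66407/8 (P = -4 + (225*(185 - 480))/8 = -4 + (225*(-295))/8 = -4 + (1/8)*(-66375) = -4 - 66375/8 = -66407/8 ≈ -8300.9)
P/E(153 - 74) = -66407/8/502 = -66407/8*1/502 = -66407/4016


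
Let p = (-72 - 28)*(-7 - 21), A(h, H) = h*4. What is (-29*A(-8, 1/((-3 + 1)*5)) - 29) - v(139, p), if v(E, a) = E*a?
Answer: -388301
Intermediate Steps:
A(h, H) = 4*h
p = 2800 (p = -100*(-28) = 2800)
(-29*A(-8, 1/((-3 + 1)*5)) - 29) - v(139, p) = (-116*(-8) - 29) - 139*2800 = (-29*(-32) - 29) - 1*389200 = (928 - 29) - 389200 = 899 - 389200 = -388301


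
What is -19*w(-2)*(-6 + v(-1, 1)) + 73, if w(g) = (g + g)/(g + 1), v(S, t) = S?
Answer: 605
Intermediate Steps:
w(g) = 2*g/(1 + g) (w(g) = (2*g)/(1 + g) = 2*g/(1 + g))
-19*w(-2)*(-6 + v(-1, 1)) + 73 = -19*2*(-2)/(1 - 2)*(-6 - 1) + 73 = -19*2*(-2)/(-1)*(-7) + 73 = -19*2*(-2)*(-1)*(-7) + 73 = -76*(-7) + 73 = -19*(-28) + 73 = 532 + 73 = 605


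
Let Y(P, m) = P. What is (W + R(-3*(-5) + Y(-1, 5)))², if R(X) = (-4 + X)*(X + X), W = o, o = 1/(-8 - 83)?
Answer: 649179441/8281 ≈ 78394.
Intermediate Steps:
o = -1/91 (o = 1/(-91) = -1/91 ≈ -0.010989)
W = -1/91 ≈ -0.010989
R(X) = 2*X*(-4 + X) (R(X) = (-4 + X)*(2*X) = 2*X*(-4 + X))
(W + R(-3*(-5) + Y(-1, 5)))² = (-1/91 + 2*(-3*(-5) - 1)*(-4 + (-3*(-5) - 1)))² = (-1/91 + 2*(15 - 1)*(-4 + (15 - 1)))² = (-1/91 + 2*14*(-4 + 14))² = (-1/91 + 2*14*10)² = (-1/91 + 280)² = (25479/91)² = 649179441/8281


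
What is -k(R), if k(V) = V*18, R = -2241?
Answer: 40338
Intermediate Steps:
k(V) = 18*V
-k(R) = -18*(-2241) = -1*(-40338) = 40338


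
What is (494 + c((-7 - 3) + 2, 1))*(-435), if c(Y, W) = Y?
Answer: -211410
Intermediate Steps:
(494 + c((-7 - 3) + 2, 1))*(-435) = (494 + ((-7 - 3) + 2))*(-435) = (494 + (-10 + 2))*(-435) = (494 - 8)*(-435) = 486*(-435) = -211410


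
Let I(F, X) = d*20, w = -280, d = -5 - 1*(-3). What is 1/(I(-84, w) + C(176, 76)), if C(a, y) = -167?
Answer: -1/207 ≈ -0.0048309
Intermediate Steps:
d = -2 (d = -5 + 3 = -2)
I(F, X) = -40 (I(F, X) = -2*20 = -40)
1/(I(-84, w) + C(176, 76)) = 1/(-40 - 167) = 1/(-207) = -1/207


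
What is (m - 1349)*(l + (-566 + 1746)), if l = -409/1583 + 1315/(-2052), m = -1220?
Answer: -9839506263223/3248316 ≈ -3.0291e+6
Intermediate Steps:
l = -2920913/3248316 (l = -409*1/1583 + 1315*(-1/2052) = -409/1583 - 1315/2052 = -2920913/3248316 ≈ -0.89921)
(m - 1349)*(l + (-566 + 1746)) = (-1220 - 1349)*(-2920913/3248316 + (-566 + 1746)) = -2569*(-2920913/3248316 + 1180) = -2569*3830091967/3248316 = -9839506263223/3248316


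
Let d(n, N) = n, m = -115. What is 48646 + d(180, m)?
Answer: 48826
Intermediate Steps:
48646 + d(180, m) = 48646 + 180 = 48826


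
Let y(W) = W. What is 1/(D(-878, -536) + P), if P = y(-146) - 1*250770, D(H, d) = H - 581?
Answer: -1/252375 ≈ -3.9624e-6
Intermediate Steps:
D(H, d) = -581 + H
P = -250916 (P = -146 - 1*250770 = -146 - 250770 = -250916)
1/(D(-878, -536) + P) = 1/((-581 - 878) - 250916) = 1/(-1459 - 250916) = 1/(-252375) = -1/252375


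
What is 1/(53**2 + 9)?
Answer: 1/2818 ≈ 0.00035486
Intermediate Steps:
1/(53**2 + 9) = 1/(2809 + 9) = 1/2818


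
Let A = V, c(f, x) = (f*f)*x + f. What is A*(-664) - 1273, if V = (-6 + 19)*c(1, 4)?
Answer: -44433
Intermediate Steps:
c(f, x) = f + x*f² (c(f, x) = f²*x + f = x*f² + f = f + x*f²)
V = 65 (V = (-6 + 19)*(1*(1 + 1*4)) = 13*(1*(1 + 4)) = 13*(1*5) = 13*5 = 65)
A = 65
A*(-664) - 1273 = 65*(-664) - 1273 = -43160 - 1273 = -44433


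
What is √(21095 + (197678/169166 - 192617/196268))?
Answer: √1453411374165432478569581/8300468122 ≈ 145.24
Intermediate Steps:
√(21095 + (197678/169166 - 192617/196268)) = √(21095 + (197678*(1/169166) - 192617*1/196268)) = √(21095 + (98839/84583 - 192617/196268)) = √(21095 + 3106809141/16600936244) = √(350199856876321/16600936244) = √1453411374165432478569581/8300468122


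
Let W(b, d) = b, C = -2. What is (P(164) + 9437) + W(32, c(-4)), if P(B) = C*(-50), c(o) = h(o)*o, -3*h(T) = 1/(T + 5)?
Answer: 9569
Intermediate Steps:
h(T) = -1/(3*(5 + T)) (h(T) = -1/(3*(T + 5)) = -1/(3*(5 + T)))
c(o) = -o/(15 + 3*o) (c(o) = (-1/(15 + 3*o))*o = -o/(15 + 3*o))
P(B) = 100 (P(B) = -2*(-50) = 100)
(P(164) + 9437) + W(32, c(-4)) = (100 + 9437) + 32 = 9537 + 32 = 9569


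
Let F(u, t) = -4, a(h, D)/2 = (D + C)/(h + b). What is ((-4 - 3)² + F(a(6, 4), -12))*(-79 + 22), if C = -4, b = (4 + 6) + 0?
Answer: -2565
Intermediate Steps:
b = 10 (b = 10 + 0 = 10)
a(h, D) = 2*(-4 + D)/(10 + h) (a(h, D) = 2*((D - 4)/(h + 10)) = 2*((-4 + D)/(10 + h)) = 2*(-4 + D)/(10 + h))
((-4 - 3)² + F(a(6, 4), -12))*(-79 + 22) = ((-4 - 3)² - 4)*(-79 + 22) = ((-7)² - 4)*(-57) = (49 - 4)*(-57) = 45*(-57) = -2565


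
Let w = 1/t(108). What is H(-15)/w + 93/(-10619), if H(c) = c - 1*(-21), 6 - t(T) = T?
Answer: -6498921/10619 ≈ -612.01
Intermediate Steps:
t(T) = 6 - T
H(c) = 21 + c (H(c) = c + 21 = 21 + c)
w = -1/102 (w = 1/(6 - 1*108) = 1/(6 - 108) = 1/(-102) = -1/102 ≈ -0.0098039)
H(-15)/w + 93/(-10619) = (21 - 15)/(-1/102) + 93/(-10619) = 6*(-102) + 93*(-1/10619) = -612 - 93/10619 = -6498921/10619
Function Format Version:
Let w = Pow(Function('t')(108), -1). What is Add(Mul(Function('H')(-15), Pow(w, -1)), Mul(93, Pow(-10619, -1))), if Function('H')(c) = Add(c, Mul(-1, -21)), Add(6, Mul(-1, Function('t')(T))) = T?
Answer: Rational(-6498921, 10619) ≈ -612.01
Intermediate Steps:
Function('t')(T) = Add(6, Mul(-1, T))
Function('H')(c) = Add(21, c) (Function('H')(c) = Add(c, 21) = Add(21, c))
w = Rational(-1, 102) (w = Pow(Add(6, Mul(-1, 108)), -1) = Pow(Add(6, -108), -1) = Pow(-102, -1) = Rational(-1, 102) ≈ -0.0098039)
Add(Mul(Function('H')(-15), Pow(w, -1)), Mul(93, Pow(-10619, -1))) = Add(Mul(Add(21, -15), Pow(Rational(-1, 102), -1)), Mul(93, Pow(-10619, -1))) = Add(Mul(6, -102), Mul(93, Rational(-1, 10619))) = Add(-612, Rational(-93, 10619)) = Rational(-6498921, 10619)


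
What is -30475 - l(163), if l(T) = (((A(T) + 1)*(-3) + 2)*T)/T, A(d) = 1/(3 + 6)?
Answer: -91421/3 ≈ -30474.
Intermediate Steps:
A(d) = ⅑ (A(d) = 1/9 = ⅑)
l(T) = -4/3 (l(T) = (((⅑ + 1)*(-3) + 2)*T)/T = (((10/9)*(-3) + 2)*T)/T = ((-10/3 + 2)*T)/T = (-4*T/3)/T = -4/3)
-30475 - l(163) = -30475 - 1*(-4/3) = -30475 + 4/3 = -91421/3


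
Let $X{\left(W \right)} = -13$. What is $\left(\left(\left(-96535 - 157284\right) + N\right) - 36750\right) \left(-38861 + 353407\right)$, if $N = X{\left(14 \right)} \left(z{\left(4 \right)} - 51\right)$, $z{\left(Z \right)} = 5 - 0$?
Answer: $-91209218166$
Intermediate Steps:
$z{\left(Z \right)} = 5$ ($z{\left(Z \right)} = 5 + 0 = 5$)
$N = 598$ ($N = - 13 \left(5 - 51\right) = \left(-13\right) \left(-46\right) = 598$)
$\left(\left(\left(-96535 - 157284\right) + N\right) - 36750\right) \left(-38861 + 353407\right) = \left(\left(\left(-96535 - 157284\right) + 598\right) - 36750\right) \left(-38861 + 353407\right) = \left(\left(-253819 + 598\right) - 36750\right) 314546 = \left(-253221 - 36750\right) 314546 = \left(-289971\right) 314546 = -91209218166$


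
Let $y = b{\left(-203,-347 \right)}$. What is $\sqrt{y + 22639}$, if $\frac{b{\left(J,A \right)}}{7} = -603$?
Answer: $\sqrt{18418} \approx 135.71$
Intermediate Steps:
$b{\left(J,A \right)} = -4221$ ($b{\left(J,A \right)} = 7 \left(-603\right) = -4221$)
$y = -4221$
$\sqrt{y + 22639} = \sqrt{-4221 + 22639} = \sqrt{18418}$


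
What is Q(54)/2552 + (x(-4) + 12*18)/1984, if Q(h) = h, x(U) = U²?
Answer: 10925/79112 ≈ 0.13810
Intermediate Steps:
Q(54)/2552 + (x(-4) + 12*18)/1984 = 54/2552 + ((-4)² + 12*18)/1984 = 54*(1/2552) + (16 + 216)*(1/1984) = 27/1276 + 232*(1/1984) = 27/1276 + 29/248 = 10925/79112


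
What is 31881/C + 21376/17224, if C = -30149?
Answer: 11918335/64910797 ≈ 0.18361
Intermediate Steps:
31881/C + 21376/17224 = 31881/(-30149) + 21376/17224 = 31881*(-1/30149) + 21376*(1/17224) = -31881/30149 + 2672/2153 = 11918335/64910797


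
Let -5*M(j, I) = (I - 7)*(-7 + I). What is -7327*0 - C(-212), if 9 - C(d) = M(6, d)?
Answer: -48006/5 ≈ -9601.2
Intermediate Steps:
M(j, I) = -(-7 + I)**2/5 (M(j, I) = -(I - 7)*(-7 + I)/5 = -(-7 + I)*(-7 + I)/5 = -(-7 + I)**2/5)
C(d) = 9 + (-7 + d)**2/5 (C(d) = 9 - (-1)*(-7 + d)**2/5 = 9 + (-7 + d)**2/5)
-7327*0 - C(-212) = -7327*0 - (9 + (-7 - 212)**2/5) = 0 - (9 + (1/5)*(-219)**2) = 0 - (9 + (1/5)*47961) = 0 - (9 + 47961/5) = 0 - 1*48006/5 = 0 - 48006/5 = -48006/5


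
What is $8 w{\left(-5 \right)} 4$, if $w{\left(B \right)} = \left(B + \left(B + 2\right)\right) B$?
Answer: $1280$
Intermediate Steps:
$w{\left(B \right)} = B \left(2 + 2 B\right)$ ($w{\left(B \right)} = \left(B + \left(2 + B\right)\right) B = \left(2 + 2 B\right) B = B \left(2 + 2 B\right)$)
$8 w{\left(-5 \right)} 4 = 8 \cdot 2 \left(-5\right) \left(1 - 5\right) 4 = 8 \cdot 2 \left(-5\right) \left(-4\right) 4 = 8 \cdot 40 \cdot 4 = 320 \cdot 4 = 1280$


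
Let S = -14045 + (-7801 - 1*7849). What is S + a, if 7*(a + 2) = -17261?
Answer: -225140/7 ≈ -32163.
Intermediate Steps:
a = -17275/7 (a = -2 + (1/7)*(-17261) = -2 - 17261/7 = -17275/7 ≈ -2467.9)
S = -29695 (S = -14045 + (-7801 - 7849) = -14045 - 15650 = -29695)
S + a = -29695 - 17275/7 = -225140/7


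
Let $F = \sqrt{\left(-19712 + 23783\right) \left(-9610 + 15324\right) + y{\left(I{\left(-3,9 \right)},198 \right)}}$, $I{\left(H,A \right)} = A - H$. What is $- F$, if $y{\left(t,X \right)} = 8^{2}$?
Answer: $- \sqrt{23261758} \approx -4823.0$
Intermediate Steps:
$y{\left(t,X \right)} = 64$
$F = \sqrt{23261758}$ ($F = \sqrt{\left(-19712 + 23783\right) \left(-9610 + 15324\right) + 64} = \sqrt{4071 \cdot 5714 + 64} = \sqrt{23261694 + 64} = \sqrt{23261758} \approx 4823.0$)
$- F = - \sqrt{23261758}$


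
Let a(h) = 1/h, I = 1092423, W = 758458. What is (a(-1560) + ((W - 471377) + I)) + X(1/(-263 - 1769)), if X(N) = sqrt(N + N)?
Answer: 2152026239/1560 + I*sqrt(254)/508 ≈ 1.3795e+6 + 0.031373*I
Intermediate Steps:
X(N) = sqrt(2)*sqrt(N) (X(N) = sqrt(2*N) = sqrt(2)*sqrt(N))
(a(-1560) + ((W - 471377) + I)) + X(1/(-263 - 1769)) = (1/(-1560) + ((758458 - 471377) + 1092423)) + sqrt(2)*sqrt(1/(-263 - 1769)) = (-1/1560 + (287081 + 1092423)) + sqrt(2)*sqrt(1/(-2032)) = (-1/1560 + 1379504) + sqrt(2)*sqrt(-1/2032) = 2152026239/1560 + sqrt(2)*(I*sqrt(127)/508) = 2152026239/1560 + I*sqrt(254)/508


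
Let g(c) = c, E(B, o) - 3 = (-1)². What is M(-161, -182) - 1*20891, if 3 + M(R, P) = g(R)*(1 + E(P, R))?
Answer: -21699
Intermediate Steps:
E(B, o) = 4 (E(B, o) = 3 + (-1)² = 3 + 1 = 4)
M(R, P) = -3 + 5*R (M(R, P) = -3 + R*(1 + 4) = -3 + R*5 = -3 + 5*R)
M(-161, -182) - 1*20891 = (-3 + 5*(-161)) - 1*20891 = (-3 - 805) - 20891 = -808 - 20891 = -21699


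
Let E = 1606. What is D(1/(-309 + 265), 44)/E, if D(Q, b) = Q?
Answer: -1/70664 ≈ -1.4151e-5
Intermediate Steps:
D(1/(-309 + 265), 44)/E = 1/((-309 + 265)*1606) = (1/1606)/(-44) = -1/44*1/1606 = -1/70664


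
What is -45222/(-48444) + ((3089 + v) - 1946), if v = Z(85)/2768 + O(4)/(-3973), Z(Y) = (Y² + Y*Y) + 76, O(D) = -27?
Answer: 25509651863483/22197977384 ≈ 1149.2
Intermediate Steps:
Z(Y) = 76 + 2*Y² (Z(Y) = (Y² + Y²) + 76 = 2*Y² + 76 = 76 + 2*Y²)
v = 28893267/5498632 (v = (76 + 2*85²)/2768 - 27/(-3973) = (76 + 2*7225)*(1/2768) - 27*(-1/3973) = (76 + 14450)*(1/2768) + 27/3973 = 14526*(1/2768) + 27/3973 = 7263/1384 + 27/3973 = 28893267/5498632 ≈ 5.2546)
-45222/(-48444) + ((3089 + v) - 1946) = -45222/(-48444) + ((3089 + 28893267/5498632) - 1946) = -45222*(-1/48444) + (17014167515/5498632 - 1946) = 7537/8074 + 6313829643/5498632 = 25509651863483/22197977384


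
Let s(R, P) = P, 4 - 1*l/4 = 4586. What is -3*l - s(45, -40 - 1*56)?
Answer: 55080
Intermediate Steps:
l = -18328 (l = 16 - 4*4586 = 16 - 18344 = -18328)
-3*l - s(45, -40 - 1*56) = -3*(-18328) - (-40 - 1*56) = 54984 - (-40 - 56) = 54984 - 1*(-96) = 54984 + 96 = 55080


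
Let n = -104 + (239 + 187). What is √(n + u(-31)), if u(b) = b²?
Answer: √1283 ≈ 35.819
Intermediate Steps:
n = 322 (n = -104 + 426 = 322)
√(n + u(-31)) = √(322 + (-31)²) = √(322 + 961) = √1283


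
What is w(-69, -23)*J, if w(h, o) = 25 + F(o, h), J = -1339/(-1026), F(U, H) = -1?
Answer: 5356/171 ≈ 31.322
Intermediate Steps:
J = 1339/1026 (J = -1339*(-1/1026) = 1339/1026 ≈ 1.3051)
w(h, o) = 24 (w(h, o) = 25 - 1 = 24)
w(-69, -23)*J = 24*(1339/1026) = 5356/171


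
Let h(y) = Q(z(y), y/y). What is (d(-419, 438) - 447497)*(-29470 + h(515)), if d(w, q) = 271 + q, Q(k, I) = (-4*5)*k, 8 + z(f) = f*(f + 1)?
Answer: 2387684218680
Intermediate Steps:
z(f) = -8 + f*(1 + f) (z(f) = -8 + f*(f + 1) = -8 + f*(1 + f))
Q(k, I) = -20*k
h(y) = 160 - 20*y - 20*y² (h(y) = -20*(-8 + y + y²) = 160 - 20*y - 20*y²)
(d(-419, 438) - 447497)*(-29470 + h(515)) = ((271 + 438) - 447497)*(-29470 + (160 - 20*515 - 20*515²)) = (709 - 447497)*(-29470 + (160 - 10300 - 20*265225)) = -446788*(-29470 + (160 - 10300 - 5304500)) = -446788*(-29470 - 5314640) = -446788*(-5344110) = 2387684218680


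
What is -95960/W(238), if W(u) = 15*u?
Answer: -9596/357 ≈ -26.880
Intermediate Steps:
-95960/W(238) = -95960/(15*238) = -95960/3570 = -95960*1/3570 = -9596/357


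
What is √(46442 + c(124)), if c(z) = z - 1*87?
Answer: √46479 ≈ 215.59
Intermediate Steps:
c(z) = -87 + z (c(z) = z - 87 = -87 + z)
√(46442 + c(124)) = √(46442 + (-87 + 124)) = √(46442 + 37) = √46479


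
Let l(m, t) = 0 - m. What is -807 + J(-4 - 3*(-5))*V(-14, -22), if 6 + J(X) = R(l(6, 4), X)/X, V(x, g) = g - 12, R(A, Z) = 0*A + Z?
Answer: -637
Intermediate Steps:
l(m, t) = -m
R(A, Z) = Z (R(A, Z) = 0 + Z = Z)
V(x, g) = -12 + g
J(X) = -5 (J(X) = -6 + X/X = -6 + 1 = -5)
-807 + J(-4 - 3*(-5))*V(-14, -22) = -807 - 5*(-12 - 22) = -807 - 5*(-34) = -807 + 170 = -637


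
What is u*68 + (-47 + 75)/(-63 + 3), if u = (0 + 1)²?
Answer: 1013/15 ≈ 67.533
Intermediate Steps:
u = 1 (u = 1² = 1)
u*68 + (-47 + 75)/(-63 + 3) = 1*68 + (-47 + 75)/(-63 + 3) = 68 + 28/(-60) = 68 + 28*(-1/60) = 68 - 7/15 = 1013/15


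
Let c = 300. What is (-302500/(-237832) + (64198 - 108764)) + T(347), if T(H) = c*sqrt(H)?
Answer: -2649729603/59458 + 300*sqrt(347) ≈ -38976.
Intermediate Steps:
T(H) = 300*sqrt(H)
(-302500/(-237832) + (64198 - 108764)) + T(347) = (-302500/(-237832) + (64198 - 108764)) + 300*sqrt(347) = (-302500*(-1/237832) - 44566) + 300*sqrt(347) = (75625/59458 - 44566) + 300*sqrt(347) = -2649729603/59458 + 300*sqrt(347)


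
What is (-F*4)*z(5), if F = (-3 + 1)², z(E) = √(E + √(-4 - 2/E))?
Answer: -16*√(125 + 5*I*√110)/5 ≈ -36.524 - 7.3511*I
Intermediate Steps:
F = 4 (F = (-2)² = 4)
(-F*4)*z(5) = (-1*4*4)*√(5 + √2*√(-2 - 1/5)) = (-4*4)*√(5 + √2*√(-2 - 1*⅕)) = -16*√(5 + √2*√(-2 - ⅕)) = -16*√(5 + √2*√(-11/5)) = -16*√(5 + √2*(I*√55/5)) = -16*√(5 + I*√110/5)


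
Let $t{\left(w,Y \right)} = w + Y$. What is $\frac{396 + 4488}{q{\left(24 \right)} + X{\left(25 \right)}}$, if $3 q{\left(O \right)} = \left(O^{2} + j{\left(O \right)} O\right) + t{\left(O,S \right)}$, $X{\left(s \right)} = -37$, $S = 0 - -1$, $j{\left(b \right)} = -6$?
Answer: $\frac{7326}{173} \approx 42.347$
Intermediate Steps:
$S = 1$ ($S = 0 + 1 = 1$)
$t{\left(w,Y \right)} = Y + w$
$q{\left(O \right)} = \frac{1}{3} - \frac{5 O}{3} + \frac{O^{2}}{3}$ ($q{\left(O \right)} = \frac{\left(O^{2} - 6 O\right) + \left(1 + O\right)}{3} = \frac{1 + O^{2} - 5 O}{3} = \frac{1}{3} - \frac{5 O}{3} + \frac{O^{2}}{3}$)
$\frac{396 + 4488}{q{\left(24 \right)} + X{\left(25 \right)}} = \frac{396 + 4488}{\left(\frac{1}{3} - 40 + \frac{24^{2}}{3}\right) - 37} = \frac{4884}{\left(\frac{1}{3} - 40 + \frac{1}{3} \cdot 576\right) - 37} = \frac{4884}{\left(\frac{1}{3} - 40 + 192\right) - 37} = \frac{4884}{\frac{457}{3} - 37} = \frac{4884}{\frac{346}{3}} = 4884 \cdot \frac{3}{346} = \frac{7326}{173}$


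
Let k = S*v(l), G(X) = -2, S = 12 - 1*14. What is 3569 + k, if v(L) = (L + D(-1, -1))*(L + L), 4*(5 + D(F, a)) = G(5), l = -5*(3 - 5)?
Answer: 3389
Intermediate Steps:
S = -2 (S = 12 - 14 = -2)
l = 10 (l = -5*(-2) = 10)
D(F, a) = -11/2 (D(F, a) = -5 + (¼)*(-2) = -5 - ½ = -11/2)
v(L) = 2*L*(-11/2 + L) (v(L) = (L - 11/2)*(L + L) = (-11/2 + L)*(2*L) = 2*L*(-11/2 + L))
k = -180 (k = -20*(-11 + 2*10) = -20*(-11 + 20) = -20*9 = -2*90 = -180)
3569 + k = 3569 - 180 = 3389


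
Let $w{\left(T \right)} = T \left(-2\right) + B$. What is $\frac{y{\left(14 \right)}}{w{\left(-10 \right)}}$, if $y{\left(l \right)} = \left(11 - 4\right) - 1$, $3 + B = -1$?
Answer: $\frac{3}{8} \approx 0.375$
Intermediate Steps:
$B = -4$ ($B = -3 - 1 = -4$)
$y{\left(l \right)} = 6$ ($y{\left(l \right)} = 7 - 1 = 6$)
$w{\left(T \right)} = -4 - 2 T$ ($w{\left(T \right)} = T \left(-2\right) - 4 = - 2 T - 4 = -4 - 2 T$)
$\frac{y{\left(14 \right)}}{w{\left(-10 \right)}} = \frac{6}{-4 - -20} = \frac{6}{-4 + 20} = \frac{6}{16} = 6 \cdot \frac{1}{16} = \frac{3}{8}$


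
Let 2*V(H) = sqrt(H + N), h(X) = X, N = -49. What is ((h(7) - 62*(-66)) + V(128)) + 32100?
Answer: 36199 + sqrt(79)/2 ≈ 36203.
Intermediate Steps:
V(H) = sqrt(-49 + H)/2 (V(H) = sqrt(H - 49)/2 = sqrt(-49 + H)/2)
((h(7) - 62*(-66)) + V(128)) + 32100 = ((7 - 62*(-66)) + sqrt(-49 + 128)/2) + 32100 = ((7 + 4092) + sqrt(79)/2) + 32100 = (4099 + sqrt(79)/2) + 32100 = 36199 + sqrt(79)/2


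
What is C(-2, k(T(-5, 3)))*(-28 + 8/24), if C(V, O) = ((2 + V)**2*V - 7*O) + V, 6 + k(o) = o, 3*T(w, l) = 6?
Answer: -2158/3 ≈ -719.33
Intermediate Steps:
T(w, l) = 2 (T(w, l) = (1/3)*6 = 2)
k(o) = -6 + o
C(V, O) = V - 7*O + V*(2 + V)**2 (C(V, O) = (V*(2 + V)**2 - 7*O) + V = (-7*O + V*(2 + V)**2) + V = V - 7*O + V*(2 + V)**2)
C(-2, k(T(-5, 3)))*(-28 + 8/24) = (-2 - 7*(-6 + 2) - 2*(2 - 2)**2)*(-28 + 8/24) = (-2 - 7*(-4) - 2*0**2)*(-28 + 8*(1/24)) = (-2 + 28 - 2*0)*(-28 + 1/3) = (-2 + 28 + 0)*(-83/3) = 26*(-83/3) = -2158/3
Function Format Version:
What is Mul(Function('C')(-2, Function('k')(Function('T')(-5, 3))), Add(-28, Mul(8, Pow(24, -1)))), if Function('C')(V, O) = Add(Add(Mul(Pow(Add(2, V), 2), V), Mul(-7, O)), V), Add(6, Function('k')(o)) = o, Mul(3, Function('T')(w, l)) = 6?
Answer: Rational(-2158, 3) ≈ -719.33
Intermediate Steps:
Function('T')(w, l) = 2 (Function('T')(w, l) = Mul(Rational(1, 3), 6) = 2)
Function('k')(o) = Add(-6, o)
Function('C')(V, O) = Add(V, Mul(-7, O), Mul(V, Pow(Add(2, V), 2))) (Function('C')(V, O) = Add(Add(Mul(V, Pow(Add(2, V), 2)), Mul(-7, O)), V) = Add(Add(Mul(-7, O), Mul(V, Pow(Add(2, V), 2))), V) = Add(V, Mul(-7, O), Mul(V, Pow(Add(2, V), 2))))
Mul(Function('C')(-2, Function('k')(Function('T')(-5, 3))), Add(-28, Mul(8, Pow(24, -1)))) = Mul(Add(-2, Mul(-7, Add(-6, 2)), Mul(-2, Pow(Add(2, -2), 2))), Add(-28, Mul(8, Pow(24, -1)))) = Mul(Add(-2, Mul(-7, -4), Mul(-2, Pow(0, 2))), Add(-28, Mul(8, Rational(1, 24)))) = Mul(Add(-2, 28, Mul(-2, 0)), Add(-28, Rational(1, 3))) = Mul(Add(-2, 28, 0), Rational(-83, 3)) = Mul(26, Rational(-83, 3)) = Rational(-2158, 3)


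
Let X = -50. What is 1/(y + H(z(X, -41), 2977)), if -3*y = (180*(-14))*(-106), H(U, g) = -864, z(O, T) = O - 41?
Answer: -1/89904 ≈ -1.1123e-5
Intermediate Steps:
z(O, T) = -41 + O
y = -89040 (y = -180*(-14)*(-106)/3 = -(-840)*(-106) = -⅓*267120 = -89040)
1/(y + H(z(X, -41), 2977)) = 1/(-89040 - 864) = 1/(-89904) = -1/89904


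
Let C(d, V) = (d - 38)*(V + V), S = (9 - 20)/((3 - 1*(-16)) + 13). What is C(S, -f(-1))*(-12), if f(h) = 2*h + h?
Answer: 11043/4 ≈ 2760.8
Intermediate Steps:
f(h) = 3*h
S = -11/32 (S = -11/((3 + 16) + 13) = -11/(19 + 13) = -11/32 ≈ -0.34375)
C(d, V) = 2*V*(-38 + d) (C(d, V) = (-38 + d)*(2*V) = 2*V*(-38 + d))
C(S, -f(-1))*(-12) = (2*(-3*(-1))*(-38 - 11/32))*(-12) = (2*(-1*(-3))*(-1227/32))*(-12) = (2*3*(-1227/32))*(-12) = -3681/16*(-12) = 11043/4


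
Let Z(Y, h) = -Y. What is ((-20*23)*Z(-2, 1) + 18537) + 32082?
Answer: 49699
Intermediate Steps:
((-20*23)*Z(-2, 1) + 18537) + 32082 = ((-20*23)*(-1*(-2)) + 18537) + 32082 = (-460*2 + 18537) + 32082 = (-920 + 18537) + 32082 = 17617 + 32082 = 49699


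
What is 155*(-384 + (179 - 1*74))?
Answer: -43245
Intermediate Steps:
155*(-384 + (179 - 1*74)) = 155*(-384 + (179 - 74)) = 155*(-384 + 105) = 155*(-279) = -43245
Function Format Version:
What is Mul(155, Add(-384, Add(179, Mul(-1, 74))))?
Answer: -43245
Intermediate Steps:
Mul(155, Add(-384, Add(179, Mul(-1, 74)))) = Mul(155, Add(-384, Add(179, -74))) = Mul(155, Add(-384, 105)) = Mul(155, -279) = -43245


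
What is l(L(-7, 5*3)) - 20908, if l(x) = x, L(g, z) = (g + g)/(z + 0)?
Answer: -313634/15 ≈ -20909.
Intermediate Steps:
L(g, z) = 2*g/z (L(g, z) = (2*g)/z = 2*g/z)
l(L(-7, 5*3)) - 20908 = 2*(-7)/(5*3) - 20908 = 2*(-7)/15 - 20908 = 2*(-7)*(1/15) - 20908 = -14/15 - 20908 = -313634/15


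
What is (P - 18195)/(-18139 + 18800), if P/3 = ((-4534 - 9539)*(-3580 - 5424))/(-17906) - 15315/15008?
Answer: -756825956967/12688048352 ≈ -59.649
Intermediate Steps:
P = -407568710727/19195232 (P = 3*(((-4534 - 9539)*(-3580 - 5424))/(-17906) - 15315/15008) = 3*(-14073*(-9004)*(-1/17906) - 15315*1/15008) = 3*(126713292*(-1/17906) - 15315/15008) = 3*(-63356646/8953 - 15315/15008) = 3*(-135856236909/19195232) = -407568710727/19195232 ≈ -21233.)
(P - 18195)/(-18139 + 18800) = (-407568710727/19195232 - 18195)/(-18139 + 18800) = -756825956967/19195232/661 = -756825956967/19195232*1/661 = -756825956967/12688048352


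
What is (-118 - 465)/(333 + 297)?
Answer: -583/630 ≈ -0.92540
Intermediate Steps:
(-118 - 465)/(333 + 297) = -583/630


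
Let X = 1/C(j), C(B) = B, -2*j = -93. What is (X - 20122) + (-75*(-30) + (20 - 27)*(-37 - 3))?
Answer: -1636054/93 ≈ -17592.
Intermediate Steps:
j = 93/2 (j = -½*(-93) = 93/2 ≈ 46.500)
X = 2/93 (X = 1/(93/2) = 2/93 ≈ 0.021505)
(X - 20122) + (-75*(-30) + (20 - 27)*(-37 - 3)) = (2/93 - 20122) + (-75*(-30) + (20 - 27)*(-37 - 3)) = -1871344/93 + (2250 - 7*(-40)) = -1871344/93 + (2250 + 280) = -1871344/93 + 2530 = -1636054/93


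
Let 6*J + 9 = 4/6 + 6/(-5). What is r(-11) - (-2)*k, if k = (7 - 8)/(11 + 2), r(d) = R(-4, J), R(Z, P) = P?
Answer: -2039/1170 ≈ -1.7427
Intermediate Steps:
J = -143/90 (J = -3/2 + (4/6 + 6/(-5))/6 = -3/2 + (4*(⅙) + 6*(-⅕))/6 = -3/2 + (⅔ - 6/5)/6 = -3/2 + (⅙)*(-8/15) = -3/2 - 4/45 = -143/90 ≈ -1.5889)
r(d) = -143/90
k = -1/13 ≈ -0.076923
r(-11) - (-2)*k = -143/90 - (-2)*(-1)/13 = -143/90 - 1*2/13 = -143/90 - 2/13 = -2039/1170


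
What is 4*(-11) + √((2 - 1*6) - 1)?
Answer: -44 + I*√5 ≈ -44.0 + 2.2361*I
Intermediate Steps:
4*(-11) + √((2 - 1*6) - 1) = -44 + √((2 - 6) - 1) = -44 + √(-4 - 1) = -44 + √(-5) = -44 + I*√5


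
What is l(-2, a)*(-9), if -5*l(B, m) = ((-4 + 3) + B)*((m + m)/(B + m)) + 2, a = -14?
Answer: -117/20 ≈ -5.8500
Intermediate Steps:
l(B, m) = -2/5 - 2*m*(-1 + B)/(5*(B + m)) (l(B, m) = -(((-4 + 3) + B)*((m + m)/(B + m)) + 2)/5 = -((-1 + B)*((2*m)/(B + m)) + 2)/5 = -((-1 + B)*(2*m/(B + m)) + 2)/5 = -(2*m*(-1 + B)/(B + m) + 2)/5 = -(2 + 2*m*(-1 + B)/(B + m))/5 = -2/5 - 2*m*(-1 + B)/(5*(B + m)))
l(-2, a)*(-9) = -2*(-2)*(1 - 14)/(5*(-2) + 5*(-14))*(-9) = -2*(-2)*(-13)/(-10 - 70)*(-9) = -2*(-2)*(-13)/(-80)*(-9) = -2*(-2)*(-1/80)*(-13)*(-9) = (13/20)*(-9) = -117/20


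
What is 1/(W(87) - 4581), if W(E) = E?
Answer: -1/4494 ≈ -0.00022252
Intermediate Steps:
1/(W(87) - 4581) = 1/(87 - 4581) = 1/(-4494) = -1/4494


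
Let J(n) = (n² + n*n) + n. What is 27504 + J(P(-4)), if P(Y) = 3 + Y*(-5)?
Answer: 28585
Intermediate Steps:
P(Y) = 3 - 5*Y
J(n) = n + 2*n² (J(n) = (n² + n²) + n = 2*n² + n = n + 2*n²)
27504 + J(P(-4)) = 27504 + (3 - 5*(-4))*(1 + 2*(3 - 5*(-4))) = 27504 + (3 + 20)*(1 + 2*(3 + 20)) = 27504 + 23*(1 + 2*23) = 27504 + 23*(1 + 46) = 27504 + 23*47 = 27504 + 1081 = 28585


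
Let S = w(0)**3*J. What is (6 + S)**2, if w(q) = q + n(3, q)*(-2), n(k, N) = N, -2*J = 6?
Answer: 36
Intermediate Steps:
J = -3 (J = -1/2*6 = -3)
w(q) = -q (w(q) = q + q*(-2) = q - 2*q = -q)
S = 0 (S = (-1*0)**3*(-3) = 0**3*(-3) = 0*(-3) = 0)
(6 + S)**2 = (6 + 0)**2 = 6**2 = 36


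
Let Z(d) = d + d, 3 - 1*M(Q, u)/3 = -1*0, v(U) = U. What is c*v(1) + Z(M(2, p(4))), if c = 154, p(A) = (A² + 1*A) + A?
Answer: 172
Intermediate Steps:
p(A) = A² + 2*A (p(A) = (A² + A) + A = (A + A²) + A = A² + 2*A)
M(Q, u) = 9 (M(Q, u) = 9 - (-3)*0 = 9 - 3*0 = 9 + 0 = 9)
Z(d) = 2*d
c*v(1) + Z(M(2, p(4))) = 154*1 + 2*9 = 154 + 18 = 172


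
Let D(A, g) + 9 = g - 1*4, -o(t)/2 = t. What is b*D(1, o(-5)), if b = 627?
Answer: -1881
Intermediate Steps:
o(t) = -2*t
D(A, g) = -13 + g (D(A, g) = -9 + (g - 1*4) = -9 + (g - 4) = -9 + (-4 + g) = -13 + g)
b*D(1, o(-5)) = 627*(-13 - 2*(-5)) = 627*(-13 + 10) = 627*(-3) = -1881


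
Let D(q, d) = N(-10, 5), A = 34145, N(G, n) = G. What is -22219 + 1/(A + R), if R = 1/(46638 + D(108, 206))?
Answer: -35375160055731/1592113061 ≈ -22219.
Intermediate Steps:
D(q, d) = -10
R = 1/46628 (R = 1/(46638 - 10) = 1/46628 ≈ 2.1446e-5)
-22219 + 1/(A + R) = -22219 + 1/(34145 + 1/46628) = -22219 + 1/(1592113061/46628) = -22219 + 46628/1592113061 = -35375160055731/1592113061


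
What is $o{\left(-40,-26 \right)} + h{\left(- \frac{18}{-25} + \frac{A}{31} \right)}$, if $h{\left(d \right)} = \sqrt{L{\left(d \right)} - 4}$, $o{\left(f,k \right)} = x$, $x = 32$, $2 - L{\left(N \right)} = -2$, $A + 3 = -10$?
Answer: $32$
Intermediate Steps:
$A = -13$ ($A = -3 - 10 = -13$)
$L{\left(N \right)} = 4$ ($L{\left(N \right)} = 2 - -2 = 2 + 2 = 4$)
$o{\left(f,k \right)} = 32$
$h{\left(d \right)} = 0$ ($h{\left(d \right)} = \sqrt{4 - 4} = \sqrt{0} = 0$)
$o{\left(-40,-26 \right)} + h{\left(- \frac{18}{-25} + \frac{A}{31} \right)} = 32 + 0 = 32$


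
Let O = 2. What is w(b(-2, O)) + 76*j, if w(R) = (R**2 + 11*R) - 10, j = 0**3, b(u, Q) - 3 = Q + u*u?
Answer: 170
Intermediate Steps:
b(u, Q) = 3 + Q + u**2 (b(u, Q) = 3 + (Q + u*u) = 3 + (Q + u**2) = 3 + Q + u**2)
j = 0
w(R) = -10 + R**2 + 11*R
w(b(-2, O)) + 76*j = (-10 + (3 + 2 + (-2)**2)**2 + 11*(3 + 2 + (-2)**2)) + 76*0 = (-10 + (3 + 2 + 4)**2 + 11*(3 + 2 + 4)) + 0 = (-10 + 9**2 + 11*9) + 0 = (-10 + 81 + 99) + 0 = 170 + 0 = 170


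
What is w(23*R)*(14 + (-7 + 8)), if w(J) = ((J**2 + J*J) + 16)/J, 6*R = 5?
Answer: 13513/23 ≈ 587.52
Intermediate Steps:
R = 5/6 (R = (1/6)*5 = 5/6 ≈ 0.83333)
w(J) = (16 + 2*J**2)/J (w(J) = ((J**2 + J**2) + 16)/J = (2*J**2 + 16)/J = (16 + 2*J**2)/J)
w(23*R)*(14 + (-7 + 8)) = (2*(23*(5/6)) + 16/((23*(5/6))))*(14 + (-7 + 8)) = (2*(115/6) + 16/(115/6))*(14 + 1) = (115/3 + 16*(6/115))*15 = (115/3 + 96/115)*15 = (13513/345)*15 = 13513/23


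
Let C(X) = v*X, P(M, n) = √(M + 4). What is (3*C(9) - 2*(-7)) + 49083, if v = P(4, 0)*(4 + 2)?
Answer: 49097 + 324*√2 ≈ 49555.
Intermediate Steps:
P(M, n) = √(4 + M)
v = 12*√2 (v = √(4 + 4)*(4 + 2) = √8*6 = (2*√2)*6 = 12*√2 ≈ 16.971)
C(X) = 12*X*√2 (C(X) = (12*√2)*X = 12*X*√2)
(3*C(9) - 2*(-7)) + 49083 = (3*(12*9*√2) - 2*(-7)) + 49083 = (3*(108*√2) + 14) + 49083 = (324*√2 + 14) + 49083 = (14 + 324*√2) + 49083 = 49097 + 324*√2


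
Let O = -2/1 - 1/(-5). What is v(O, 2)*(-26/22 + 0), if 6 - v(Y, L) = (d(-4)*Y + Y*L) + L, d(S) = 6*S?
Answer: 2314/55 ≈ 42.073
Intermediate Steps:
O = -9/5 (O = -2*1 - 1*(-⅕) = -2 + ⅕ = -9/5 ≈ -1.8000)
v(Y, L) = 6 - L + 24*Y - L*Y (v(Y, L) = 6 - (((6*(-4))*Y + Y*L) + L) = 6 - ((-24*Y + L*Y) + L) = 6 - (L - 24*Y + L*Y) = 6 + (-L + 24*Y - L*Y) = 6 - L + 24*Y - L*Y)
v(O, 2)*(-26/22 + 0) = (6 - 1*2 + 24*(-9/5) - 1*2*(-9/5))*(-26/22 + 0) = (6 - 2 - 216/5 + 18/5)*(-26*1/22 + 0) = -178*(-13/11 + 0)/5 = -178/5*(-13/11) = 2314/55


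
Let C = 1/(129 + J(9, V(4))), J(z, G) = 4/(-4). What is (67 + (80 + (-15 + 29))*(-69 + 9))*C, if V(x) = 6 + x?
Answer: -5573/128 ≈ -43.539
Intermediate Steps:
J(z, G) = -1 (J(z, G) = 4*(-¼) = -1)
C = 1/128 (C = 1/(129 - 1) = 1/128 ≈ 0.0078125)
(67 + (80 + (-15 + 29))*(-69 + 9))*C = (67 + (80 + (-15 + 29))*(-69 + 9))*(1/128) = (67 + (80 + 14)*(-60))*(1/128) = (67 + 94*(-60))*(1/128) = (67 - 5640)*(1/128) = -5573*1/128 = -5573/128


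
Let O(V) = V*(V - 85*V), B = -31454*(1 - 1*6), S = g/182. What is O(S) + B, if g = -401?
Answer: 185568007/1183 ≈ 1.5686e+5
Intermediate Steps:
S = -401/182 ≈ -2.2033
B = 157270 (B = -31454*(1 - 6) = -31454*(-5) = 157270)
O(V) = -84*V² (O(V) = V*(V - 85*V) = V*(-84*V) = -84*V²)
O(S) + B = -84*(-401/182)² + 157270 = -84*160801/33124 + 157270 = -482403/1183 + 157270 = 185568007/1183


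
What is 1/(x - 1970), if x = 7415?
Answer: 1/5445 ≈ 0.00018365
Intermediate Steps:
1/(x - 1970) = 1/(7415 - 1970) = 1/5445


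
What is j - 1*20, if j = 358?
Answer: 338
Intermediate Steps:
j - 1*20 = 358 - 1*20 = 358 - 20 = 338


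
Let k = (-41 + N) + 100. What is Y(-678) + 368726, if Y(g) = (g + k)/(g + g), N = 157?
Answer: 83332153/226 ≈ 3.6873e+5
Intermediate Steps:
k = 216 (k = (-41 + 157) + 100 = 116 + 100 = 216)
Y(g) = (216 + g)/(2*g) (Y(g) = (g + 216)/(g + g) = (216 + g)/((2*g)) = (216 + g)*(1/(2*g)) = (216 + g)/(2*g))
Y(-678) + 368726 = (½)*(216 - 678)/(-678) + 368726 = (½)*(-1/678)*(-462) + 368726 = 77/226 + 368726 = 83332153/226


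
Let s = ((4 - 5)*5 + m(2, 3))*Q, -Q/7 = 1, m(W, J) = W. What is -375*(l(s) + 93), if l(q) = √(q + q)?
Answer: -34875 - 375*√42 ≈ -37305.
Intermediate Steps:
Q = -7 (Q = -7*1 = -7)
s = 21 (s = ((4 - 5)*5 + 2)*(-7) = (-1*5 + 2)*(-7) = (-5 + 2)*(-7) = -3*(-7) = 21)
l(q) = √2*√q (l(q) = √(2*q) = √2*√q)
-375*(l(s) + 93) = -375*(√2*√21 + 93) = -375*(√42 + 93) = -375*(93 + √42) = -34875 - 375*√42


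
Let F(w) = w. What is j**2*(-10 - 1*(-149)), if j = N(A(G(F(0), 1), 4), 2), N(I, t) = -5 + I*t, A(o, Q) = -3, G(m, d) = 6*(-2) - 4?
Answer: 16819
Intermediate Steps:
G(m, d) = -16 (G(m, d) = -12 - 4 = -16)
j = -11 (j = -5 - 3*2 = -5 - 6 = -11)
j**2*(-10 - 1*(-149)) = (-11)**2*(-10 - 1*(-149)) = 121*(-10 + 149) = 121*139 = 16819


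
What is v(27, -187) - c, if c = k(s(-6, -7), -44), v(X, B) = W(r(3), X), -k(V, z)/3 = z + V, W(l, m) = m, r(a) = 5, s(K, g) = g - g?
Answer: -105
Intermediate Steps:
s(K, g) = 0
k(V, z) = -3*V - 3*z (k(V, z) = -3*(z + V) = -3*(V + z) = -3*V - 3*z)
v(X, B) = X
c = 132 (c = -3*0 - 3*(-44) = 0 + 132 = 132)
v(27, -187) - c = 27 - 1*132 = 27 - 132 = -105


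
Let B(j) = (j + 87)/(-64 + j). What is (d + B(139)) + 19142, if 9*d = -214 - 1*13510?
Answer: 3964528/225 ≈ 17620.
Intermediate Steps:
B(j) = (87 + j)/(-64 + j)
d = -13724/9 (d = (-214 - 1*13510)/9 = (-214 - 13510)/9 = (⅑)*(-13724) = -13724/9 ≈ -1524.9)
(d + B(139)) + 19142 = (-13724/9 + (87 + 139)/(-64 + 139)) + 19142 = (-13724/9 + 226/75) + 19142 = -342422/225 + 19142 = 3964528/225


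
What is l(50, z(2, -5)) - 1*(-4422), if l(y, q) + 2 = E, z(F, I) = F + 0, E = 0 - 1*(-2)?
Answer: 4422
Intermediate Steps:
E = 2 (E = 0 + 2 = 2)
z(F, I) = F
l(y, q) = 0 (l(y, q) = -2 + 2 = 0)
l(50, z(2, -5)) - 1*(-4422) = 0 - 1*(-4422) = 0 + 4422 = 4422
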